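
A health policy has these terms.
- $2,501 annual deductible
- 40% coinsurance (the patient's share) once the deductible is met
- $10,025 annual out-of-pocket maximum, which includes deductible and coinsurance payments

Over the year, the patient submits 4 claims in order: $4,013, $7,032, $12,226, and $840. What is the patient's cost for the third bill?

$4,106.40

Claim 1 ($4,013): $2,501 finishes the deductible; $1,512 goes to coinsurance; coinsurance $1,512 × 40% = $604.80. Patient owes $3,105.80 (running OOP $3,105.80).
Claim 2 ($7,032): deductible met; 40% of $7,032 = $2,812.80. Patient pays $2,812.80; OOP now $5,918.60.
Claim 3 ($12,226): deductible already satisfied, so patient's share is 40% × $12,226 = $4,890.40. OOP would hit $10,809 > $10,025, so the cap limits the patient to $10,025 − $5,918.60 = $4,106.40.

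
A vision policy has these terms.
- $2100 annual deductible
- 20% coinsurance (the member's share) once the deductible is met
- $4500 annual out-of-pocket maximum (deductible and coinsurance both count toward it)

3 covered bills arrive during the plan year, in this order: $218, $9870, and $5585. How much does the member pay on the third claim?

$802.40

Claim 1 ($218): entire amount goes to the deductible. Member owes $218 (running OOP $218).
Claim 2 ($9870): $1882 finishes the deductible; $7988 goes to coinsurance; coinsurance $7988 × 20% = $1597.60. Member owes $3479.60 (running OOP $3697.60).
Claim 3 ($5585): 20% coinsurance on $5585 = $1117. OOP would hit $4814.60 > $4500, so the cap limits the member to $4500 − $3697.60 = $802.40.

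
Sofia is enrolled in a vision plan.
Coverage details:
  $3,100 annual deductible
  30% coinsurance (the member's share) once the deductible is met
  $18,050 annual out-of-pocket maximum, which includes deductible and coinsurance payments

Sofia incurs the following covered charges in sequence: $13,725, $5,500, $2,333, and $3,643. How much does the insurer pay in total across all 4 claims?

$15,470.70

Claim 1 ($13,725): $3,100 to deductible, leaving $10,625; 30% of $10,625 = $3,187.50. Member pays $6,287.50; OOP now $6,287.50. Plan pays $13,725 − $6,287.50 = $7,437.50.
Claim 2 ($5,500): deductible met; 30% of $5,500 = $1,650. Member pays $1,650; OOP now $7,937.50. Plan pays $5,500 − $1,650 = $3,850.
Claim 3 ($2,333): deductible already satisfied, so member's share is 30% × $2,333 = $699.90. Member pays $699.90; OOP now $8,637.40. Insurer: $2,333 − $699.90 = $1,633.10.
Claim 4 ($3,643): deductible met; 30% of $3,643 = $1,092.90. Member owes $1,092.90 (running OOP $9,730.30). Plan pays $3,643 − $1,092.90 = $2,550.10.
Insurer total: $7,437.50 + $3,850 + $1,633.10 + $2,550.10 = $15,470.70.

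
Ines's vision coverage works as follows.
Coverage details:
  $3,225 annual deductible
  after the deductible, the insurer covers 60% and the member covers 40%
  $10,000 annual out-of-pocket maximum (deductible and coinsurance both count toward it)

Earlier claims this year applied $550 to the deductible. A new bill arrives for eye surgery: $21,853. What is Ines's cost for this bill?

$9,450

Deductible still to meet: $3,225 − $550 = $2,675.
The remaining $19,178 (= $21,853 − $2,675) moves to coinsurance.
40% of $19,178 = $7,671.20 falls to the member.
Member responsibility before any cap: $2,675 + $7,671.20 = $10,346.20.
That would bring total out-of-pocket to $10,896.20, past the $10,000 cap. The member is capped at $10,000 − $550 = $9,450 on this claim.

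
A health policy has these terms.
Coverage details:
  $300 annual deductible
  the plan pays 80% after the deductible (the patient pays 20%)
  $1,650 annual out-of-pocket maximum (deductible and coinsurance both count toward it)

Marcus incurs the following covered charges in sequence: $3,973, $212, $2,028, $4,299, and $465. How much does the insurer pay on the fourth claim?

$4,131.60

#1 ($3,973): deductible takes $300, $3,673 remains; coinsurance $3,673 × 20% = $734.60. Patient pays $1,034.60; OOP now $1,034.60. Insurer: $3,973 − $1,034.60 = $2,938.40.
#2 ($212): 20% coinsurance on $212 = $42.40. Patient pays $42.40; OOP now $1,077. Plan pays $212 − $42.40 = $169.60.
#3 ($2,028): deductible already satisfied, so patient's share is 20% × $2,028 = $405.60. Patient owes $405.60 (running OOP $1,482.60). Insurer: $2,028 − $405.60 = $1,622.40.
#4 ($4,299): deductible met; 20% of $4,299 = $859.80. Adding that to $1,482.60 gives $2,342.40, past the $1,650 cap; patient pays only $1,650 − $1,482.60 = $167.40. Plan pays $4,299 − $167.40 = $4,131.60.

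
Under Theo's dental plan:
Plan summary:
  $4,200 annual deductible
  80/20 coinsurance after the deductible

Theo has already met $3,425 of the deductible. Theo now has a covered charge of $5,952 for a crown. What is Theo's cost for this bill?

Deductible still to meet: $4,200 − $3,425 = $775.
The remaining $5,177 (= $5,952 − $775) moves to coinsurance.
20% of $5,177 = $1,035.40 falls to the patient.
So the patient owes $775 + $1,035.40 = $1,810.40.

$1,810.40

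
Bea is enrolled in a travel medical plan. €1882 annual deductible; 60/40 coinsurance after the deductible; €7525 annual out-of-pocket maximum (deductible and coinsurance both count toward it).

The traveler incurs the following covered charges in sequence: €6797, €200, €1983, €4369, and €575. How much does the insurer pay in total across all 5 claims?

Claim 1 (€6797): €1882 to deductible, leaving €4915; coinsurance €4915 × 40% = €1966. Cost to traveler: €3848. OOP to date €3848. Insurer: €6797 − €3848 = €2949.
Claim 2 (€200): 40% coinsurance on €200 = €80. Traveler owes €80 (running OOP €3928). Insurer: €200 − €80 = €120.
Claim 3 (€1983): deductible met; 40% of €1983 = €793.20. Cost to traveler: €793.20. OOP to date €4721.20. Plan pays €1983 − €793.20 = €1189.80.
Claim 4 (€4369): deductible already satisfied, so traveler's share is 40% × €4369 = €1747.60. Traveler pays €1747.60; OOP now €6468.80. Plan pays €4369 − €1747.60 = €2621.40.
Claim 5 (€575): deductible met; 40% of €575 = €230. Traveler pays €230; OOP now €6698.80. Plan pays €575 − €230 = €345.
Insurer total = bills − traveler's total = €13924 − €6698.80 = €7225.20.

€7225.20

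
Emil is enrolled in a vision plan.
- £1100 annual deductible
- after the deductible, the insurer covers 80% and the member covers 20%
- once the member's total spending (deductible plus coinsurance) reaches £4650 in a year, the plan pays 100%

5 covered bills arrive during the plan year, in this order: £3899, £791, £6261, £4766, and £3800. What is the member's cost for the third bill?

#1 (£3899): deductible takes £1100, £2799 remains; 20% of £2799 = £559.80. Member owes £1659.80 (running OOP £1659.80).
#2 (£791): deductible met; 20% of £791 = £158.20. Member owes £158.20 (running OOP £1818).
#3 (£6261): deductible met; 20% of £6261 = £1252.20. Cost to member: £1252.20. OOP to date £3070.20.

£1252.20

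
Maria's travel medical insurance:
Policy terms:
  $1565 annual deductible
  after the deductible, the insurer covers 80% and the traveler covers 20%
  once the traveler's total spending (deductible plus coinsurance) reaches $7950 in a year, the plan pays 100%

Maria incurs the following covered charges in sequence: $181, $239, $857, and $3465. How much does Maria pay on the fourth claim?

Bill 1, $181: fully absorbed by the deductible. Traveler owes $181 (running OOP $181).
Bill 2, $239: all of it applies to the deductible. Cost to traveler: $239. OOP to date $420.
Bill 3, $857: fully absorbed by the deductible. Traveler owes $857 (running OOP $1277).
Bill 4, $3465: $288 finishes the deductible; $3177 goes to coinsurance; 20% of $3177 = $635.40. Traveler owes $923.40 (running OOP $2200.40).

$923.40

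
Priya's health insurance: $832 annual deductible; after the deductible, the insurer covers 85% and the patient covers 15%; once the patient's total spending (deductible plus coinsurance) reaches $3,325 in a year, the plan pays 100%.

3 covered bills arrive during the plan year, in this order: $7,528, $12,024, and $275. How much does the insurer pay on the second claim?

$10,535.40

Bill 1, $7,528: $832 finishes the deductible; $6,696 goes to coinsurance; 15% of $6,696 = $1,004.40. Cost to patient: $1,836.40. OOP to date $1,836.40. Insurer: $7,528 − $1,836.40 = $5,691.60.
Bill 2, $12,024: deductible met; 15% of $12,024 = $1,803.60. That would push OOP to $3,640, over the $3,325 cap, so patient pays $3,325 − $1,836.40 = $1,488.60. Insurer: $12,024 − $1,488.60 = $10,535.40.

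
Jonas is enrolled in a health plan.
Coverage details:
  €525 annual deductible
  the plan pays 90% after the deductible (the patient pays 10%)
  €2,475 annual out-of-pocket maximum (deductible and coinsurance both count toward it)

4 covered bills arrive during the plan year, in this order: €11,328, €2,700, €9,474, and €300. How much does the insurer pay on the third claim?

€8,874.30

#1 (€11,328): €525 to deductible, leaving €10,803; coinsurance €10,803 × 10% = €1,080.30. Patient owes €1,605.30 (running OOP €1,605.30). Insurer: €11,328 − €1,605.30 = €9,722.70.
#2 (€2,700): deductible met; 10% of €2,700 = €270. Patient owes €270 (running OOP €1,875.30). Insurer: €2,700 − €270 = €2,430.
#3 (€9,474): deductible met; 10% of €9,474 = €947.40. OOP would hit €2,822.70 > €2,475, so the cap limits the patient to €2,475 − €1,875.30 = €599.70. Insurer: €9,474 − €599.70 = €8,874.30.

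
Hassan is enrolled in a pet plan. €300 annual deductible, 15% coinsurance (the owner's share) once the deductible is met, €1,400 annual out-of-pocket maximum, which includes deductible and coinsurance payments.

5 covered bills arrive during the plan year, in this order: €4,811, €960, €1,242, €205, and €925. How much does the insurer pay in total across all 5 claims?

€6,743

Claim 1 — €4,811: deductible takes €300, €4,511 remains; 15% of €4,511 = €676.65. Owner owes €976.65 (running OOP €976.65). Insurer: €4,811 − €976.65 = €3,834.35.
Claim 2 — €960: deductible already satisfied, so owner's share is 15% × €960 = €144. Owner owes €144 (running OOP €1,120.65). Plan pays €960 − €144 = €816.
Claim 3 — €1,242: deductible already satisfied, so owner's share is 15% × €1,242 = €186.30. Owner owes €186.30 (running OOP €1,306.95). Plan pays €1,242 − €186.30 = €1,055.70.
Claim 4 — €205: deductible met; 15% of €205 = €30.75. Owner pays €30.75; OOP now €1,337.70. Plan pays €205 − €30.75 = €174.25.
Claim 5 — €925: deductible already satisfied, so owner's share is 15% × €925 = €138.75. That would push OOP to €1,476.45, over the €1,400 cap, so owner pays €1,400 − €1,337.70 = €62.30. Plan pays €925 − €62.30 = €862.70.
Insurer total = bills − owner's total = €8,143 − €1,400 = €6,743.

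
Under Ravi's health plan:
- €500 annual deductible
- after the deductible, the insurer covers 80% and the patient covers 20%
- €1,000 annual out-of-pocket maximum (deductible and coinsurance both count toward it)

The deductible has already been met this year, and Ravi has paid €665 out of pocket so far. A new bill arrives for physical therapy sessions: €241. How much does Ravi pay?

The deductible is already satisfied, so the full bill goes to coinsurance.
Patient's 20% share of €241 is €48.20.
Cumulative spending €665 + €48.20 = €713.20 stays under the €1,000 maximum.

€48.20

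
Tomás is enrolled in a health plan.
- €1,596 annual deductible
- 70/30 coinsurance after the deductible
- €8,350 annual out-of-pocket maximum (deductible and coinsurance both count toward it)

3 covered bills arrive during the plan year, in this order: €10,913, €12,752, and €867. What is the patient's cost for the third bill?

#1 (€10,913): €1,596 finishes the deductible; €9,317 goes to coinsurance; coinsurance €9,317 × 30% = €2,795.10. Patient pays €4,391.10; OOP now €4,391.10.
#2 (€12,752): deductible already satisfied, so patient's share is 30% × €12,752 = €3,825.60. Patient owes €3,825.60 (running OOP €8,216.70).
#3 (€867): deductible already satisfied, so patient's share is 30% × €867 = €260.10. OOP would hit €8,476.80 > €8,350, so the cap limits the patient to €8,350 − €8,216.70 = €133.30.

€133.30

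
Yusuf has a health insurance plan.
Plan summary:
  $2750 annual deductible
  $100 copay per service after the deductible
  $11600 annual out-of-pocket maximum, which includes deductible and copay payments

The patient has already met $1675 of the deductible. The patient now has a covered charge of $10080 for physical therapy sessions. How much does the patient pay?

$1175

$1675 of the $2750 deductible is already met, leaving $1075.
After the $1075 deductible portion, $10080 − $1075 = $9005 is subject to the copay.
Copay on this service: $100.
That puts the patient's cost at $1075 + $100 = $1175 before any cap.
Total out-of-pocket so far would be $1675 + $1175 = $2850, below the $11600 cap — no reduction.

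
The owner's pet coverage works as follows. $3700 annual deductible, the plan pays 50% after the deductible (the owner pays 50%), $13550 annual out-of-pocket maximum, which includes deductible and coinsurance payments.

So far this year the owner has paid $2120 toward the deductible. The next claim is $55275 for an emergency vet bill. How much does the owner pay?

$11430

$2120 of the $3700 deductible is already met, leaving $1580.
After the $1580 deductible portion, $55275 − $1580 = $53695 is subject to coinsurance.
50% of $53695 = $26847.50 falls to the owner.
Owner responsibility before any cap: $1580 + $26847.50 = $28427.50.
Adding $28427.50 to the $2120 already spent would give $30547.50, which exceeds the $13550 cap; the owner pays just $13550 − $2120 = $11430.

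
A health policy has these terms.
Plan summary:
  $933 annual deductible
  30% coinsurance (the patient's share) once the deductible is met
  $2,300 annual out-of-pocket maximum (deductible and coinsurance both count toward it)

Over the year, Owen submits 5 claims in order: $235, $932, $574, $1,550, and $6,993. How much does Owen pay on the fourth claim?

Claim 1 — $235: all of it applies to the deductible. Patient pays $235; OOP now $235.
Claim 2 — $932: $698 to deductible, leaving $234; patient's 30% is $70.20. Cost to patient: $768.20. OOP to date $1,003.20.
Claim 3 — $574: 30% coinsurance on $574 = $172.20. Cost to patient: $172.20. OOP to date $1,175.40.
Claim 4 — $1,550: 30% coinsurance on $1,550 = $465. Patient pays $465; OOP now $1,640.40.

$465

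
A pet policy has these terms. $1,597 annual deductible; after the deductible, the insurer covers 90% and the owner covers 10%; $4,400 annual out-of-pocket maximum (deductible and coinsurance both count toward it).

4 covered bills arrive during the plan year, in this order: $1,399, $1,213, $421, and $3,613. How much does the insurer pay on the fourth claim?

Bill 1, $1,399: fully absorbed by the deductible. Owner owes $1,399 (running OOP $1,399). Plan pays $1,399 − $1,399 = $0.
Bill 2, $1,213: $198 to deductible, leaving $1,015; coinsurance $1,015 × 10% = $101.50. Owner owes $299.50 (running OOP $1,698.50). Plan pays $1,213 − $299.50 = $913.50.
Bill 3, $421: deductible already satisfied, so owner's share is 10% × $421 = $42.10. Cost to owner: $42.10. OOP to date $1,740.60. Insurer: $421 − $42.10 = $378.90.
Bill 4, $3,613: deductible already satisfied, so owner's share is 10% × $3,613 = $361.30. Owner pays $361.30; OOP now $2,101.90. Insurer: $3,613 − $361.30 = $3,251.70.

$3,251.70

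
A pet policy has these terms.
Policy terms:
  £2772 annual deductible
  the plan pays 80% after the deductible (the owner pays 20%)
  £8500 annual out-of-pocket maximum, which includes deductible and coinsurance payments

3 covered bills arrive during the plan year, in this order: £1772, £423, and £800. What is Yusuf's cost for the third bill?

Claim 1 — £1772: all of it applies to the deductible. Owner owes £1772 (running OOP £1772).
Claim 2 — £423: entire amount goes to the deductible. Owner pays £423; OOP now £2195.
Claim 3 — £800: deductible takes £577, £223 remains; owner's 20% is £44.60. Cost to owner: £621.60. OOP to date £2816.60.

£621.60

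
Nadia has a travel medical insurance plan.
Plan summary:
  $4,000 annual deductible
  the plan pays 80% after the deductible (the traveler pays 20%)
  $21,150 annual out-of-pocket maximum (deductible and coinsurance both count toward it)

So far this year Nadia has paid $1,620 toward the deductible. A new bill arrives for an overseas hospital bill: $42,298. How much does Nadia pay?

Remaining deductible: $4,000 − $1,620 = $2,380.
After the $2,380 deductible portion, $42,298 − $2,380 = $39,918 is subject to coinsurance.
20% of $39,918 = $7,983.60 falls to the traveler.
Traveler responsibility before any cap: $2,380 + $7,983.60 = $10,363.60.
Cumulative spending $1,620 + $10,363.60 = $11,983.60 stays under the $21,150 maximum.

$10,363.60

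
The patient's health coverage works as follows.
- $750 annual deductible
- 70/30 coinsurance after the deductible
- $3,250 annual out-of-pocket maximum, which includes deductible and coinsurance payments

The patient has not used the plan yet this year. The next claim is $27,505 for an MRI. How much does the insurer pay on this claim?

Deductible not yet touched, so the first $750 of the bill goes to the deductible.
That leaves $27,505 − $750 = $26,755 for coinsurance.
Coinsurance: $26,755 × 30% = $8,026.50.
That puts the patient's cost at $750 + $8,026.50 = $8,776.50 before any cap.
Adding $8,776.50 to the $0 already spent would give $8,776.50, which exceeds the $3,250 cap; the patient pays just $3,250 − $0 = $3,250.
Insurer pays the balance: $27,505 − $3,250 = $24,255.

$24,255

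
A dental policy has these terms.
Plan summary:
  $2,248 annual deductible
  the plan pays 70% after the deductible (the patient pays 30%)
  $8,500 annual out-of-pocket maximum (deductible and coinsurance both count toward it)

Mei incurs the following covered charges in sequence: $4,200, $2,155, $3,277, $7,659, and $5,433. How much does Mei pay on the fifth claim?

$1,629.90

Claim 1 ($4,200): $2,248 finishes the deductible; $1,952 goes to coinsurance; patient's 30% is $585.60. Cost to patient: $2,833.60. OOP to date $2,833.60.
Claim 2 ($2,155): 30% coinsurance on $2,155 = $646.50. Patient pays $646.50; OOP now $3,480.10.
Claim 3 ($3,277): deductible met; 30% of $3,277 = $983.10. Patient pays $983.10; OOP now $4,463.20.
Claim 4 ($7,659): deductible met; 30% of $7,659 = $2,297.70. Patient pays $2,297.70; OOP now $6,760.90.
Claim 5 ($5,433): deductible already satisfied, so patient's share is 30% × $5,433 = $1,629.90. Patient pays $1,629.90; OOP now $8,390.80.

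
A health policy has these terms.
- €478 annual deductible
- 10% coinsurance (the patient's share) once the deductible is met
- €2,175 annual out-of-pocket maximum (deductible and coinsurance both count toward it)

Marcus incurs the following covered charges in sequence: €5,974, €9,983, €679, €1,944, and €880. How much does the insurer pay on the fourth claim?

Claim 1 — €5,974: €478 to deductible, leaving €5,496; 10% of €5,496 = €549.60. Patient pays €1,027.60; OOP now €1,027.60. Plan pays €5,974 − €1,027.60 = €4,946.40.
Claim 2 — €9,983: deductible already satisfied, so patient's share is 10% × €9,983 = €998.30. Cost to patient: €998.30. OOP to date €2,025.90. Insurer: €9,983 − €998.30 = €8,984.70.
Claim 3 — €679: deductible already satisfied, so patient's share is 10% × €679 = €67.90. Cost to patient: €67.90. OOP to date €2,093.80. Plan pays €679 − €67.90 = €611.10.
Claim 4 — €1,944: deductible met; 10% of €1,944 = €194.40. OOP would hit €2,288.20 > €2,175, so the cap limits the patient to €2,175 − €2,093.80 = €81.20. Plan pays €1,944 − €81.20 = €1,862.80.

€1,862.80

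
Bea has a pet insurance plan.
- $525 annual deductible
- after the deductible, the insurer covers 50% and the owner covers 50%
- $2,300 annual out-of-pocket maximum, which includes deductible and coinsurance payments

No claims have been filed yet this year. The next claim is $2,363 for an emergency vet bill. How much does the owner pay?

Deductible not yet touched, so the first $525 of the bill goes to the deductible.
That leaves $2,363 − $525 = $1,838 for coinsurance.
50% of $1,838 = $919 falls to the owner.
That puts the owner's cost at $525 + $919 = $1,444 before any cap.
Year-to-date out-of-pocket becomes $0 + $1,444 = $1,444, still under the $2,300 maximum, so no cap applies.

$1,444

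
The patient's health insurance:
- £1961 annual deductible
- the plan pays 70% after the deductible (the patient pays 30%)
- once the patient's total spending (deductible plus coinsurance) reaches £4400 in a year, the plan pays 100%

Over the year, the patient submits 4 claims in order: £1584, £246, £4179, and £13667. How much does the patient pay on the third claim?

£1345.40

Bill 1, £1584: entire amount goes to the deductible. Patient pays £1584; OOP now £1584.
Bill 2, £246: entire amount goes to the deductible. Patient owes £246 (running OOP £1830).
Bill 3, £4179: deductible takes £131, £4048 remains; patient's 30% is £1214.40. Patient pays £1345.40; OOP now £3175.40.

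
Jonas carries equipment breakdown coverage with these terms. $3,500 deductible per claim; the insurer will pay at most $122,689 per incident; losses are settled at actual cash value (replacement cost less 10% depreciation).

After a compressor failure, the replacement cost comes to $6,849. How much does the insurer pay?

Actual cash value after 10% depreciation: $6,849 × 90% = $6,164.10.
Subtract the deductible: $6,164.10 − $3,500 = $2,664.10.
$2,664.10 is within the $122,689 limit, so the insurer pays $2,664.10.

$2,664.10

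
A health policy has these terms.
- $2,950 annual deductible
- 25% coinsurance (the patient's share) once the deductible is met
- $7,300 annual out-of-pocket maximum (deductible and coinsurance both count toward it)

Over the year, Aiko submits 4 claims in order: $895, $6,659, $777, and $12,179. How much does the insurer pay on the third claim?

Claim 1 — $895: all of it applies to the deductible. Patient owes $895 (running OOP $895). Insurer: $895 − $895 = $0.
Claim 2 — $6,659: $2,055 finishes the deductible; $4,604 goes to coinsurance; patient's 25% is $1,151. Patient pays $3,206; OOP now $4,101. Insurer: $6,659 − $3,206 = $3,453.
Claim 3 — $777: 25% coinsurance on $777 = $194.25. Cost to patient: $194.25. OOP to date $4,295.25. Plan pays $777 − $194.25 = $582.75.

$582.75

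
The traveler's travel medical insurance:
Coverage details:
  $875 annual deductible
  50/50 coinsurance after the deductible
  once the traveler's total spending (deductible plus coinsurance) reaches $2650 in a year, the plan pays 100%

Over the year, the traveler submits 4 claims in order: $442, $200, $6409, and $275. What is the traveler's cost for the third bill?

Claim 1 — $442: fully absorbed by the deductible. Traveler owes $442 (running OOP $442).
Claim 2 — $200: fully absorbed by the deductible. Traveler pays $200; OOP now $642.
Claim 3 — $6409: $233 to deductible, leaving $6176; coinsurance $6176 × 50% = $3088. Claim cost before the cap: $233 + $3088 = $3321. That would push OOP to $3963, over the $2650 cap, so traveler pays $2650 − $642 = $2008.

$2008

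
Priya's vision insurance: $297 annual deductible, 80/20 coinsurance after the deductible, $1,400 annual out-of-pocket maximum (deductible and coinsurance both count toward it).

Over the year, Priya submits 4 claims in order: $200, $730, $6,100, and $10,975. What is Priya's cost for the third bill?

Claim 1 — $200: fully absorbed by the deductible. Cost to member: $200. OOP to date $200.
Claim 2 — $730: $97 to deductible, leaving $633; coinsurance $633 × 20% = $126.60. Cost to member: $223.60. OOP to date $423.60.
Claim 3 — $6,100: deductible met; 20% of $6,100 = $1,220. OOP would hit $1,643.60 > $1,400, so the cap limits the member to $1,400 − $423.60 = $976.40.

$976.40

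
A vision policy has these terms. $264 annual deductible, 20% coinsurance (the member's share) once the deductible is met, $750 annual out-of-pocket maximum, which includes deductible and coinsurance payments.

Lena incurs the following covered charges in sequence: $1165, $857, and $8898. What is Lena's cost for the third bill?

Claim 1 — $1165: deductible takes $264, $901 remains; coinsurance $901 × 20% = $180.20. Cost to member: $444.20. OOP to date $444.20.
Claim 2 — $857: 20% coinsurance on $857 = $171.40. Member owes $171.40 (running OOP $615.60).
Claim 3 — $8898: deductible met; 20% of $8898 = $1779.60. Adding that to $615.60 gives $2395.20, past the $750 cap; member pays only $750 − $615.60 = $134.40.

$134.40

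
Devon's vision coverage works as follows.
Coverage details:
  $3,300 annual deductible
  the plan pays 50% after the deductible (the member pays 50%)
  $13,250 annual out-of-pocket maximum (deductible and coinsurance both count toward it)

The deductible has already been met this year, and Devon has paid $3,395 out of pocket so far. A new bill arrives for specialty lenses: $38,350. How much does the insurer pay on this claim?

$28,495

The deductible is already satisfied, so the full bill goes to coinsurance.
Coinsurance: $38,350 × 50% = $19,175.
That would bring total out-of-pocket to $22,570, past the $13,250 cap. The member is capped at $13,250 − $3,395 = $9,855 on this claim.
Insurer pays the balance: $38,350 − $9,855 = $28,495.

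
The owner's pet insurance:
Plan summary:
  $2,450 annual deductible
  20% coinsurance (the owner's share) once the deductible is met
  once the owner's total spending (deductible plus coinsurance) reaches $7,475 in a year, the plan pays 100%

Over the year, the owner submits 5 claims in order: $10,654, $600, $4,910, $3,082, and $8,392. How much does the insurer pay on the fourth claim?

$2,465.60

Claim 1 ($10,654): $2,450 finishes the deductible; $8,204 goes to coinsurance; 20% of $8,204 = $1,640.80. Owner owes $4,090.80 (running OOP $4,090.80). Plan pays $10,654 − $4,090.80 = $6,563.20.
Claim 2 ($600): 20% coinsurance on $600 = $120. Owner pays $120; OOP now $4,210.80. Plan pays $600 − $120 = $480.
Claim 3 ($4,910): 20% coinsurance on $4,910 = $982. Owner pays $982; OOP now $5,192.80. Insurer: $4,910 − $982 = $3,928.
Claim 4 ($3,082): 20% coinsurance on $3,082 = $616.40. Cost to owner: $616.40. OOP to date $5,809.20. Plan pays $3,082 − $616.40 = $2,465.60.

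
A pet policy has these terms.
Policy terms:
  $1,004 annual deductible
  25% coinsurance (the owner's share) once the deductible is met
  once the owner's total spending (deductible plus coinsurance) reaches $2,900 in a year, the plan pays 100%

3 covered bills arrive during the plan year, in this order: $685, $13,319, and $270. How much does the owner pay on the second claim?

$2,215

Bill 1, $685: fully absorbed by the deductible. Owner pays $685; OOP now $685.
Bill 2, $13,319: deductible takes $319, $13,000 remains; coinsurance $13,000 × 25% = $3,250. Together that's $319 + $3,250 = $3,569. OOP would hit $4,254 > $2,900, so the cap limits the owner to $2,900 − $685 = $2,215.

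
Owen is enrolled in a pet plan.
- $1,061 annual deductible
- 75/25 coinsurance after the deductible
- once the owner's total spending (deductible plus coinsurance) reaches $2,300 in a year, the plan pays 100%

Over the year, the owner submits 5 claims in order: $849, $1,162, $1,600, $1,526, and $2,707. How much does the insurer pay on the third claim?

$1,200

#1 ($849): all of it applies to the deductible. Cost to owner: $849. OOP to date $849. Insurer: $849 − $849 = $0.
#2 ($1,162): $212 finishes the deductible; $950 goes to coinsurance; owner's 25% is $237.50. Owner owes $449.50 (running OOP $1,298.50). Insurer: $1,162 − $449.50 = $712.50.
#3 ($1,600): deductible met; 25% of $1,600 = $400. Owner owes $400 (running OOP $1,698.50). Plan pays $1,600 − $400 = $1,200.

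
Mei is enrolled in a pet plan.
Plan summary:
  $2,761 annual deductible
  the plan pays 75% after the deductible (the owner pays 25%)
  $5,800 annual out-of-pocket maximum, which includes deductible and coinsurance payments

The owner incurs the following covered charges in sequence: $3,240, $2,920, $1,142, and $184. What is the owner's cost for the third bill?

$285.50

Bill 1, $3,240: $2,761 to deductible, leaving $479; 25% of $479 = $119.75. Cost to owner: $2,880.75. OOP to date $2,880.75.
Bill 2, $2,920: 25% coinsurance on $2,920 = $730. Owner pays $730; OOP now $3,610.75.
Bill 3, $1,142: deductible met; 25% of $1,142 = $285.50. Owner owes $285.50 (running OOP $3,896.25).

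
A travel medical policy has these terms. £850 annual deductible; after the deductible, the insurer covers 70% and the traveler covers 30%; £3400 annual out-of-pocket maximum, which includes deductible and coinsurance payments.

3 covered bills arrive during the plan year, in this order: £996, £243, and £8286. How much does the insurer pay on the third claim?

£5852.70

Claim 1 — £996: deductible takes £850, £146 remains; traveler's 30% is £43.80. Cost to traveler: £893.80. OOP to date £893.80. Insurer: £996 − £893.80 = £102.20.
Claim 2 — £243: deductible met; 30% of £243 = £72.90. Traveler owes £72.90 (running OOP £966.70). Plan pays £243 − £72.90 = £170.10.
Claim 3 — £8286: deductible already satisfied, so traveler's share is 30% × £8286 = £2485.80. Adding that to £966.70 gives £3452.50, past the £3400 cap; traveler pays only £3400 − £966.70 = £2433.30. Insurer: £8286 − £2433.30 = £5852.70.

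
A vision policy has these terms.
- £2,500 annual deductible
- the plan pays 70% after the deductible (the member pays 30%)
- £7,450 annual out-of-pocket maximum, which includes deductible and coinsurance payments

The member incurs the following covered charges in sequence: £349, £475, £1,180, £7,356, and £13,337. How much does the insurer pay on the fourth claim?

Claim 1 (£349): fully absorbed by the deductible. Cost to member: £349. OOP to date £349. Insurer: £349 − £349 = £0.
Claim 2 (£475): fully absorbed by the deductible. Member pays £475; OOP now £824. Insurer: £475 − £475 = £0.
Claim 3 (£1,180): all of it applies to the deductible. Member owes £1,180 (running OOP £2,004). Plan pays £1,180 − £1,180 = £0.
Claim 4 (£7,356): deductible takes £496, £6,860 remains; coinsurance £6,860 × 30% = £2,058. Member owes £2,554 (running OOP £4,558). Plan pays £7,356 − £2,554 = £4,802.

£4,802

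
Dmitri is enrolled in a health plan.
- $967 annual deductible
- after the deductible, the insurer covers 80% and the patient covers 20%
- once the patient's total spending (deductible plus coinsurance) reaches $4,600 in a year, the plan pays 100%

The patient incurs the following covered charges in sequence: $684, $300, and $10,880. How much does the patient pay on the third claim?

$2,176

Claim 1 ($684): entire amount goes to the deductible. Cost to patient: $684. OOP to date $684.
Claim 2 ($300): $283 finishes the deductible; $17 goes to coinsurance; 20% of $17 = $3.40. Patient pays $286.40; OOP now $970.40.
Claim 3 ($10,880): deductible met; 20% of $10,880 = $2,176. Patient owes $2,176 (running OOP $3,146.40).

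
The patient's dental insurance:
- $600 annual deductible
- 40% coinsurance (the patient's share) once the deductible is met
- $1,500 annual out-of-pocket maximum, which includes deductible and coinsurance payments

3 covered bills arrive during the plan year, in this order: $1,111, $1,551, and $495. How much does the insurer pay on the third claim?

$419.80

#1 ($1,111): $600 finishes the deductible; $511 goes to coinsurance; 40% of $511 = $204.40. Patient pays $804.40; OOP now $804.40. Insurer: $1,111 − $804.40 = $306.60.
#2 ($1,551): deductible already satisfied, so patient's share is 40% × $1,551 = $620.40. Patient pays $620.40; OOP now $1,424.80. Insurer: $1,551 − $620.40 = $930.60.
#3 ($495): deductible already satisfied, so patient's share is 40% × $495 = $198. Adding that to $1,424.80 gives $1,622.80, past the $1,500 cap; patient pays only $1,500 − $1,424.80 = $75.20. Insurer: $495 − $75.20 = $419.80.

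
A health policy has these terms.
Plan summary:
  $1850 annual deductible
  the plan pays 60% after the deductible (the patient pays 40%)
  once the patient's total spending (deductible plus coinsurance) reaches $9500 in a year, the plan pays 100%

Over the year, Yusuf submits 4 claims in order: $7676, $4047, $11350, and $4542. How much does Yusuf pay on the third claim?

$3700.80

Claim 1 ($7676): $1850 to deductible, leaving $5826; coinsurance $5826 × 40% = $2330.40. Cost to patient: $4180.40. OOP to date $4180.40.
Claim 2 ($4047): 40% coinsurance on $4047 = $1618.80. Patient pays $1618.80; OOP now $5799.20.
Claim 3 ($11350): deductible already satisfied, so patient's share is 40% × $11350 = $4540. OOP would hit $10339.20 > $9500, so the cap limits the patient to $9500 − $5799.20 = $3700.80.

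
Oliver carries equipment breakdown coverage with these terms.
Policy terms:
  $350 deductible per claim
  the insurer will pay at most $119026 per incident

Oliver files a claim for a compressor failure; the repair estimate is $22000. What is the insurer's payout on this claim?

After the deductible, $22000 − $350 = $21650 remains.
$21650 is within the $119026 limit, so the insurer pays $21650.

$21650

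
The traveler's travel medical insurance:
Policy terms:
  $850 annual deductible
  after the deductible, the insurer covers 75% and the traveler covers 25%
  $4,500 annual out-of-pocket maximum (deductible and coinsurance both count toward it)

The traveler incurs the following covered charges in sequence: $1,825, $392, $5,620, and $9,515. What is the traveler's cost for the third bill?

#1 ($1,825): $850 finishes the deductible; $975 goes to coinsurance; traveler's 25% is $243.75. Traveler pays $1,093.75; OOP now $1,093.75.
#2 ($392): deductible already satisfied, so traveler's share is 25% × $392 = $98. Cost to traveler: $98. OOP to date $1,191.75.
#3 ($5,620): 25% coinsurance on $5,620 = $1,405. Cost to traveler: $1,405. OOP to date $2,596.75.

$1,405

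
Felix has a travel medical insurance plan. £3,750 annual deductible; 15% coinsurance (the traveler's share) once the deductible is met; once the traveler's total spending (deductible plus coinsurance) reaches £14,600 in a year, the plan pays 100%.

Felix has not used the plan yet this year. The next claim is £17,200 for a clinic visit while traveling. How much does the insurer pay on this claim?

£11,432.50

The full £3,750 deductible is still open; £3,750 of this bill applies to it.
The remaining £13,450 (= £17,200 − £3,750) moves to coinsurance.
Traveler's 15% share of £13,450 is £2,017.50.
So the traveler owes £3,750 + £2,017.50 = £5,767.50 before any cap.
Year-to-date out-of-pocket becomes £0 + £5,767.50 = £5,767.50, still under the £14,600 maximum, so no cap applies.
The plan picks up £17,200 − £5,767.50 = £11,432.50.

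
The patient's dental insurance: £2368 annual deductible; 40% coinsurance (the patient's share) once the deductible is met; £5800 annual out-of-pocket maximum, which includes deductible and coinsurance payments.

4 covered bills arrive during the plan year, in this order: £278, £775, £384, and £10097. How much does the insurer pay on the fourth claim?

#1 (£278): fully absorbed by the deductible. Patient owes £278 (running OOP £278). Insurer: £278 − £278 = £0.
#2 (£775): all of it applies to the deductible. Patient pays £775; OOP now £1053. Plan pays £775 − £775 = £0.
#3 (£384): entire amount goes to the deductible. Patient pays £384; OOP now £1437. Insurer: £384 − £384 = £0.
#4 (£10097): £931 finishes the deductible; £9166 goes to coinsurance; coinsurance £9166 × 40% = £3666.40. Together that's £931 + £3666.40 = £4597.40. That would push OOP to £6034.40, over the £5800 cap, so patient pays £5800 − £1437 = £4363. Insurer: £10097 − £4363 = £5734.

£5734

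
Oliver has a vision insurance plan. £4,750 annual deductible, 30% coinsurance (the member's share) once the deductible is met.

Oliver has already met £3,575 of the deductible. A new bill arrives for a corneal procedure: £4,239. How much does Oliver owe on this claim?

£3,575 of the £4,750 deductible is already met, leaving £1,175.
After the £1,175 deductible portion, £4,239 − £1,175 = £3,064 is subject to coinsurance.
Member's 30% share of £3,064 is £919.20.
That puts the member's cost at £1,175 + £919.20 = £2,094.20.

£2,094.20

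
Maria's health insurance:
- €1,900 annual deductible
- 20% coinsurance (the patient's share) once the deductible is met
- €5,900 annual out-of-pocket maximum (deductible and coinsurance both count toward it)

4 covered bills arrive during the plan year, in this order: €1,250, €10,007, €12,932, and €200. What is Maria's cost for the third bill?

€2,128.60

#1 (€1,250): fully absorbed by the deductible. Patient pays €1,250; OOP now €1,250.
#2 (€10,007): €650 to deductible, leaving €9,357; coinsurance €9,357 × 20% = €1,871.40. Patient owes €2,521.40 (running OOP €3,771.40).
#3 (€12,932): 20% coinsurance on €12,932 = €2,586.40. Adding that to €3,771.40 gives €6,357.80, past the €5,900 cap; patient pays only €5,900 − €3,771.40 = €2,128.60.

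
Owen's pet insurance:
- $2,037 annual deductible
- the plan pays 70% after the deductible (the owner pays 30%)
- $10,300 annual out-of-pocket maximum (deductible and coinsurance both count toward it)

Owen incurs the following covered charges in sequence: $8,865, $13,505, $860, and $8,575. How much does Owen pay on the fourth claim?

$1,905.10

Claim 1 ($8,865): $2,037 to deductible, leaving $6,828; coinsurance $6,828 × 30% = $2,048.40. Owner owes $4,085.40 (running OOP $4,085.40).
Claim 2 ($13,505): deductible already satisfied, so owner's share is 30% × $13,505 = $4,051.50. Owner pays $4,051.50; OOP now $8,136.90.
Claim 3 ($860): 30% coinsurance on $860 = $258. Owner owes $258 (running OOP $8,394.90).
Claim 4 ($8,575): deductible already satisfied, so owner's share is 30% × $8,575 = $2,572.50. OOP would hit $10,967.40 > $10,300, so the cap limits the owner to $10,300 − $8,394.90 = $1,905.10.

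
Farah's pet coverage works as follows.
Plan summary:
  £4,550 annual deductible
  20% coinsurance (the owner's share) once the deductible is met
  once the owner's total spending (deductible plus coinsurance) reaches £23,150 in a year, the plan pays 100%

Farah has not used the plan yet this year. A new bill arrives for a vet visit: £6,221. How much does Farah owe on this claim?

Deductible not yet touched, so the first £4,550 of the bill goes to the deductible.
After the £4,550 deductible portion, £6,221 − £4,550 = £1,671 is subject to coinsurance.
Coinsurance: £1,671 × 20% = £334.20.
So the owner owes £4,550 + £334.20 = £4,884.20 before any cap.
Total out-of-pocket so far would be £0 + £4,884.20 = £4,884.20, below the £23,150 cap — no reduction.

£4,884.20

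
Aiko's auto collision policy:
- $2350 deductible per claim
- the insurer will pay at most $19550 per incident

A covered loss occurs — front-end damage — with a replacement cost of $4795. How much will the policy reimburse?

After the deductible, $4795 − $2350 = $2445 remains.
$2445 is within the $19550 limit, so the insurer pays $2445.

$2445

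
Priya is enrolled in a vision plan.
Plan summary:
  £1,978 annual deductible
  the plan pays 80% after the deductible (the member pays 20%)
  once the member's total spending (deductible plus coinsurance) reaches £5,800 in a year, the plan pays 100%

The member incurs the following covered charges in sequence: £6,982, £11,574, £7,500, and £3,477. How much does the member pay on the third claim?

#1 (£6,982): £1,978 finishes the deductible; £5,004 goes to coinsurance; member's 20% is £1,000.80. Member pays £2,978.80; OOP now £2,978.80.
#2 (£11,574): 20% coinsurance on £11,574 = £2,314.80. Member owes £2,314.80 (running OOP £5,293.60).
#3 (£7,500): 20% coinsurance on £7,500 = £1,500. That would push OOP to £6,793.60, over the £5,800 cap, so member pays £5,800 − £5,293.60 = £506.40.

£506.40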